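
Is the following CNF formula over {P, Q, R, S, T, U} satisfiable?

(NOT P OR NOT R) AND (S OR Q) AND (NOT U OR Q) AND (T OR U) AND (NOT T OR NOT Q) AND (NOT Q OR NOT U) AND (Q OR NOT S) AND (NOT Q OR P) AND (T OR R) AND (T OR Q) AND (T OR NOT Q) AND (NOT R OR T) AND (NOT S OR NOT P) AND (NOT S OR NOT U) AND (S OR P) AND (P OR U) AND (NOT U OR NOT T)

No

Suppose P = false.
(NOT Q) alone gives Q = false.
(S) alone gives S = true.
But (NOT S) is also a unit clause — contradiction.
That branch fails; take P = true instead.
(NOT R) alone gives R = false.
(T) alone gives T = true.
(NOT Q) alone gives Q = false.
(S) alone gives S = true.
But (NOT S) is also a unit clause — contradiction.
Either choice for P ends in contradiction.
No assignment satisfies every clause.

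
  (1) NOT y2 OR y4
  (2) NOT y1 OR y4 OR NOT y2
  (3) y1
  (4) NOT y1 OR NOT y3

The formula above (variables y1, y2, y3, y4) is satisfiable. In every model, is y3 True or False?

Suppose y3 = true.
From the singleton clause (y1), y1 = true.
Now (NOT y1) is unsatisfied and unit — conflict.
So every satisfying assignment has y3 = False.

False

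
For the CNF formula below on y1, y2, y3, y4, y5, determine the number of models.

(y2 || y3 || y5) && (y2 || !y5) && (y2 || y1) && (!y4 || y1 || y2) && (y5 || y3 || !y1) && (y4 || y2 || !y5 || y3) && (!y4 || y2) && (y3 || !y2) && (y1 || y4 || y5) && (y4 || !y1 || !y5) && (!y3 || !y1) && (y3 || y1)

3

There are 2^5 = 32 truth assignments over (y1, y2, y3, y4, y5).
Split on y1. With y1 = true, the clauses containing y1 are satisfied and !y1 drops from the rest; 0 of the 2^4 = 16 assignments to the other variables satisfy what remains.
With y1 = false, by the same count on the reduced clause set, 3 assignments work.
(One model: y1=F, y2=T, y3=T, y4=F, y5=T.)
Total: 0 + 3 = 3.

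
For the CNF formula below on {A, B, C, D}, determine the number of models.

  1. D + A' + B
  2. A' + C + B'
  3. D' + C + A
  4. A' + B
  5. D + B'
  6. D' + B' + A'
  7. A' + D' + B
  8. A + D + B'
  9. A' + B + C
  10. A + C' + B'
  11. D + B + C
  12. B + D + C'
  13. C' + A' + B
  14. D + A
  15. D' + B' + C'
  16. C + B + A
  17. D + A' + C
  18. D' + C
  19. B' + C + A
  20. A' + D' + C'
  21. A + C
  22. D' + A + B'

1

There are 2^4 = 16 truth assignments over (A, B, C, D).
Check each against the 22 clauses (columns in the order A, B, C, D):
  F F F F  ✗ fails (D + B + C)
  F F F T  ✗ fails (D' + C + A)
  F F T F  ✗ fails (B + D + C')
  F F T T  ✓ satisfies all
  F T F F  ✗ fails (D + B')
  F T F T  ✗ fails (D' + C + A)
  F T T F  ✗ fails (D + B')
  F T T T  ✗ fails (A + C' + B')
  T F F F  ✗ fails (D + A' + B)
  T F F T  ✗ fails (A' + B)
  T F T F  ✗ fails (D + A' + B)
  T F T T  ✗ fails (A' + B)
  T T F F  ✗ fails (A' + C + B')
  T T F T  ✗ fails (A' + C + B')
  T T T F  ✗ fails (D + B')
  T T T T  ✗ fails (D' + B' + A')
1 of the 16 rows is a model.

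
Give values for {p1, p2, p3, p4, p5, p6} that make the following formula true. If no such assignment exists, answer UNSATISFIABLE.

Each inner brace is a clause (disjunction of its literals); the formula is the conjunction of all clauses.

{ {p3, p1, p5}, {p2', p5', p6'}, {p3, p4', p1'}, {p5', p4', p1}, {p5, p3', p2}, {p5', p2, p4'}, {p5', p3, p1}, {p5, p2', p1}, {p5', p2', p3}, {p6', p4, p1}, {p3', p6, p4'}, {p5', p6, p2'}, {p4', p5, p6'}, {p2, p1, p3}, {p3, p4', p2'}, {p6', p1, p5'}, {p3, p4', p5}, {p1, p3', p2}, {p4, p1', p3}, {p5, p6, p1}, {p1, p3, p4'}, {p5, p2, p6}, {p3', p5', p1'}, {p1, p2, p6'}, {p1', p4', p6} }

Case p3 = 1:
Case p5 = 0:
Unit clause (p2) forces p2 = 1.
Unit clause (p1) forces p1 = 1.
Case p6 = 1:
Unit clause (p4') forces p4 = 0.
Every clause now holds.

p1 ↦ 1, p2 ↦ 1, p3 ↦ 1, p4 ↦ 0, p5 ↦ 0, p6 ↦ 1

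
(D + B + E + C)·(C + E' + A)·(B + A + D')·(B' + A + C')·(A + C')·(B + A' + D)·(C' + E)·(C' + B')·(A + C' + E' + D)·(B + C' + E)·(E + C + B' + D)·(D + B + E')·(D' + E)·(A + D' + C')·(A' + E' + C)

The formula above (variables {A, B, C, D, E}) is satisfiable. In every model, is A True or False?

True

Suppose A = 0.
From the singleton clause (C'), C = 0.
From the singleton clause (E'), E = 0.
From the singleton clause (D'), D = 0.
From the singleton clause (B), B = 1.
Now (B') is unsatisfied and unit — conflict.
So every satisfying assignment has A = True.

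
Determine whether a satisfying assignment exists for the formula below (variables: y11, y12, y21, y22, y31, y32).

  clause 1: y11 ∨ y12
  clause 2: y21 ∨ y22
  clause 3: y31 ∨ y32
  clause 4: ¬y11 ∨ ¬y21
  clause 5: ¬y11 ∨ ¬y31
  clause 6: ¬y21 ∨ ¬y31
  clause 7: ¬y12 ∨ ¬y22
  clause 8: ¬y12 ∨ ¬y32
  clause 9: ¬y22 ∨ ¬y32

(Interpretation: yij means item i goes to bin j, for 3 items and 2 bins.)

Try y11 = True.
From the singleton clause (¬y21), y21 = False.
From the singleton clause (y22), y22 = True.
From the singleton clause (¬y31), y31 = False.
From the singleton clause (y32), y32 = True.
But (¬y32) is also a unit clause — contradiction.
That branch fails; take y11 = False instead.
From the singleton clause (y12), y12 = True.
From the singleton clause (¬y22), y22 = False.
From the singleton clause (y21), y21 = True.
From the singleton clause (¬y31), y31 = False.
From the singleton clause (y32), y32 = True.
But (¬y32) is also a unit clause — contradiction.
Neither y11 = True nor y11 = False works.
No assignment satisfies every clause.

Unsatisfiable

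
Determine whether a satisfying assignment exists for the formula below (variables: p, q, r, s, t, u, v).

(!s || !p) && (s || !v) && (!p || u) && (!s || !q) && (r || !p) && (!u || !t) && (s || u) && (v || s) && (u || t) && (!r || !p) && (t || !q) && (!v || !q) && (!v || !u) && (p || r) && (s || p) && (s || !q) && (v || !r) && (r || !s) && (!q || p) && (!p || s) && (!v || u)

Branch on s: set s = false.
The clause (!v) is unit, so v = false.
That conflicts with the unit clause (v).
Backtrack on s: now try s = true.
The clause (!p) is unit, so p = false.
The clause (!q) is unit, so q = false.
The clause (r) is unit, so r = true.
The clause (v) is unit, so v = true.
The clause (!u) is unit, so u = false.
That conflicts with the unit clause (u).
Neither s = true nor s = false works.
No assignment satisfies every clause.

No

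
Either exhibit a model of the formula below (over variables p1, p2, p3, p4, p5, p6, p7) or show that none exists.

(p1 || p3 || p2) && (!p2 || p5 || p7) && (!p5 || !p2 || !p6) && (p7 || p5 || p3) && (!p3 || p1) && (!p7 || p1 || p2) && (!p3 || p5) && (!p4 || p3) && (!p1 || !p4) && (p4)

UNSATISFIABLE

The clause (p4) is unit, so p4 = true.
The clause (p3) is unit, so p3 = true.
The clause (p1) is unit, so p1 = true.
That conflicts with the unit clause (!p1).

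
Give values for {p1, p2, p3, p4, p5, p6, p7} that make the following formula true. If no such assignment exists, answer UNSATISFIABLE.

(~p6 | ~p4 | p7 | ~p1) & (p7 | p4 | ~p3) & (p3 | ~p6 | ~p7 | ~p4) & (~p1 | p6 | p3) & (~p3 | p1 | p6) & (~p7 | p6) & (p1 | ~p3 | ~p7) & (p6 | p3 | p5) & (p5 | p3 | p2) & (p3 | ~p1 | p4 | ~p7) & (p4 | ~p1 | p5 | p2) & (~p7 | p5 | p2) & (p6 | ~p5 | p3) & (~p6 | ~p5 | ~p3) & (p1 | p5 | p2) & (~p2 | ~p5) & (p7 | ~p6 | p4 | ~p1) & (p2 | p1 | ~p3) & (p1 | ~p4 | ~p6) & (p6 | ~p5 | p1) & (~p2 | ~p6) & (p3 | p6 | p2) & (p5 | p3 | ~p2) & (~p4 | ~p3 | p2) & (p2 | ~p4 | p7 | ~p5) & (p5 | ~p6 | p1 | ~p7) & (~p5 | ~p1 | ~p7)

Case p7 = 1:
From the singleton clause (p6), p6 = 1.
From the singleton clause (~p2), p2 = 0.
From the singleton clause (p5), p5 = 1.
From the singleton clause (~p3), p3 = 0.
From the singleton clause (~p4), p4 = 0.
From the singleton clause (~p1), p1 = 0.
All clauses are satisfied.

p1: 0,  p2: 0,  p3: 0,  p4: 0,  p5: 1,  p6: 1,  p7: 1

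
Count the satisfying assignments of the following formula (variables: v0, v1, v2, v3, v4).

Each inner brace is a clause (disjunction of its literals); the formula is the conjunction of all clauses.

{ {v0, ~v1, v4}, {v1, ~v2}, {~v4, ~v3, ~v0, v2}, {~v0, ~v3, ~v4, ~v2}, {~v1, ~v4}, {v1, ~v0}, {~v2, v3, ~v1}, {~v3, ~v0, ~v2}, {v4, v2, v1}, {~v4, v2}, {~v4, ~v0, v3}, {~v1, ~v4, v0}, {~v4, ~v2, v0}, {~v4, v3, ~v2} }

2

There are 2^5 = 32 truth assignments over (v0, v1, v2, v3, v4).
Split on v3. With v3 = 1, the clauses containing v3 are satisfied and ~v3 drops from the rest; 1 of the 2^4 = 16 assignments to the other variables satisfy what remains.
With v3 = 0, by the same count on the reduced clause set, 1 assignment works.
(One model: v0=T, v1=T, v2=F, v3=F, v4=F.)
Total: 1 + 1 = 2.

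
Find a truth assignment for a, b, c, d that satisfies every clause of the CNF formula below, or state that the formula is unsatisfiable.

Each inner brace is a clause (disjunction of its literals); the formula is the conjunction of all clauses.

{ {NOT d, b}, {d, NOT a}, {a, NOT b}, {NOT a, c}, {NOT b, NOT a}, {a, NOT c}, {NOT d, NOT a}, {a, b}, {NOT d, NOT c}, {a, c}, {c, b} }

UNSATISFIABLE

Try d = false.
The clause (NOT a) is unit, so a = false.
The clause (NOT b) is unit, so b = false.
That conflicts with the unit clause (b).
Backtrack on d: now try d = true.
The clause (b) is unit, so b = true.
The clause (a) is unit, so a = true.
That conflicts with the unit clause (NOT a).
Both values of d lead to a conflict.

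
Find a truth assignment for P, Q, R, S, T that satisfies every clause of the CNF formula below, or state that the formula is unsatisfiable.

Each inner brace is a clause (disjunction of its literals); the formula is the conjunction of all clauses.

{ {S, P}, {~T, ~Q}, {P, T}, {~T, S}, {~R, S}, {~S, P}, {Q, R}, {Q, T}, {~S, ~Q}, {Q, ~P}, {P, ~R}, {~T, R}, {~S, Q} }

P ↦ 1,  Q ↦ 1,  R ↦ 0,  S ↦ 0,  T ↦ 0

Case S = 0:
(P) alone gives P = 1.
(~T) alone gives T = 0.
(~R) alone gives R = 0.
(Q) alone gives Q = 1.
All clauses are satisfied.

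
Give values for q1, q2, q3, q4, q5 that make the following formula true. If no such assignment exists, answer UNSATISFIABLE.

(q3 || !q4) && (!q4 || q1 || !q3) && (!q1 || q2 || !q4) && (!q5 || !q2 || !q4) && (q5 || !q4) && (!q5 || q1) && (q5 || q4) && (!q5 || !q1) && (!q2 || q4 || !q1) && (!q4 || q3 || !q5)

Try q3 = true.
Try q4 = false.
Unit clause (q5) forces q5 = true.
Unit clause (q1) forces q1 = true.
That conflicts with the unit clause (!q1).
Backtrack on q4: now try q4 = true.
Unit clause (q1) forces q1 = true.
Unit clause (q2) forces q2 = true.
Unit clause (!q5) forces q5 = false.
That conflicts with the unit clause (q5).
Neither q4 = true nor q4 = false works.
Backtrack on q3: now try q3 = false.
Unit clause (!q4) forces q4 = false.
Unit clause (q5) forces q5 = true.
Unit clause (q1) forces q1 = true.
That conflicts with the unit clause (!q1).
Neither q3 = true nor q3 = false works.

UNSATISFIABLE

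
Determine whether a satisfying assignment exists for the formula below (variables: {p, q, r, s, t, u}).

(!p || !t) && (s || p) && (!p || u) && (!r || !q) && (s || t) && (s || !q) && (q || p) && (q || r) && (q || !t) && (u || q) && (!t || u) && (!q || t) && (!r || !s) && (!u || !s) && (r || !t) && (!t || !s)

Suppose p = false.
From the singleton clause (s), s = true.
From the singleton clause (q), q = true.
From the singleton clause (!r), r = false.
From the singleton clause (t), t = true.
Now (!t) is unsatisfied and unit — conflict.
That branch fails; take p = true instead.
From the singleton clause (!t), t = false.
From the singleton clause (u), u = true.
From the singleton clause (s), s = true.
Now (!s) is unsatisfied and unit — conflict.
Either choice for p ends in contradiction.
No assignment satisfies every clause.

Unsatisfiable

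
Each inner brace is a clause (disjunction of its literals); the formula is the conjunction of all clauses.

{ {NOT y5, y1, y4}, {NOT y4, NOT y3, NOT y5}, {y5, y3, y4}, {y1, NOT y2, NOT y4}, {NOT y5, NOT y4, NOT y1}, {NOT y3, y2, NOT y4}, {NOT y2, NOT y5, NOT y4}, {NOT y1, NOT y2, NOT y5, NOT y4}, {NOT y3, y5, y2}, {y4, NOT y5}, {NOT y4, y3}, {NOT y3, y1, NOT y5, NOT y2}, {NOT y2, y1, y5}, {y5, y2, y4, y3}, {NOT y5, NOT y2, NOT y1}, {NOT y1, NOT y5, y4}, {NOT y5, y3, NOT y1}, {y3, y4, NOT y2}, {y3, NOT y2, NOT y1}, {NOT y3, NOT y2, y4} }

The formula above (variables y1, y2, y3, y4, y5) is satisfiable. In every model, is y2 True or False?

Suppose y2 = false.
Suppose y3 = false.
(NOT y4) alone gives y4 = false.
(y5) alone gives y5 = true.
Now (NOT y5) is unsatisfied and unit — conflict.
Backtrack on y3: now try y3 = true.
(NOT y4) alone gives y4 = false.
(y5) alone gives y5 = true.
Now (NOT y5) is unsatisfied and unit — conflict.
Both values of y3 lead to a conflict.
So every satisfying assignment has y2 = True.

True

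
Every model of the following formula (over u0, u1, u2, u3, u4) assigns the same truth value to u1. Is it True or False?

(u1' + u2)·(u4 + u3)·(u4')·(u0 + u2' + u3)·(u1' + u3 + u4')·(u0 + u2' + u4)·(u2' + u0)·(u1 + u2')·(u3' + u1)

Suppose u1 = 0.
Unit clause (u4') forces u4 = 0.
Unit clause (u3) forces u3 = 1.
Now (u3') is unsatisfied and unit — conflict.
So every satisfying assignment has u1 = True.

True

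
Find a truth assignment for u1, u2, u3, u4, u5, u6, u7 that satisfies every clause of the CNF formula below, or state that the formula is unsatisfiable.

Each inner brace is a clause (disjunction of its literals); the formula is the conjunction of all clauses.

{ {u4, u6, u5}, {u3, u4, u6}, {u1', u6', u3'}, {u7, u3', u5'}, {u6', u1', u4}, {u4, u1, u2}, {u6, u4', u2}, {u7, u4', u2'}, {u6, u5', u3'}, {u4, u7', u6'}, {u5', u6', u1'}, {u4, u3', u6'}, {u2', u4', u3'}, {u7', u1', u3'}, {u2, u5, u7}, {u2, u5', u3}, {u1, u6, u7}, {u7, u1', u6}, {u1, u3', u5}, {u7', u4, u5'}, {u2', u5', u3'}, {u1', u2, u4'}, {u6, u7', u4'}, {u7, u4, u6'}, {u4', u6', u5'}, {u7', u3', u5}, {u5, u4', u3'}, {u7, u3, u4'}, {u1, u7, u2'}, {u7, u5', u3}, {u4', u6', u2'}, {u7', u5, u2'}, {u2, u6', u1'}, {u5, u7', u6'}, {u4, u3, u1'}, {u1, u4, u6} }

Case u4 = 1:
Case u6 = 1:
(u5') alone gives u5 = 0.
(u3') alone gives u3 = 0.
(u7) alone gives u7 = 1.
That conflicts with the unit clause (u7').
That branch fails; take u6 = 0 instead.
(u2) alone gives u2 = 1.
(u7) alone gives u7 = 1.
That conflicts with the unit clause (u7').
Neither u6 = 1 nor u6 = 0 works.
That branch fails; take u4 = 0 instead.
Case u6 = 1:
(u1') alone gives u1 = 0.
(u2) alone gives u2 = 1.
(u7') alone gives u7 = 0.
That conflicts with the unit clause (u7).
That branch fails; take u6 = 0 instead.
(u5) alone gives u5 = 1.
(u3) alone gives u3 = 1.
That conflicts with the unit clause (u3').
Neither u6 = 1 nor u6 = 0 works.
Neither u4 = 1 nor u4 = 0 works.

UNSATISFIABLE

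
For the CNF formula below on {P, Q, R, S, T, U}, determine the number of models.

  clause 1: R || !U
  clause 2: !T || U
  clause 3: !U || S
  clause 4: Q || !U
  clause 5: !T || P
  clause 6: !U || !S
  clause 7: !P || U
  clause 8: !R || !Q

6

There are 2^6 = 64 truth assignments over (P, Q, R, S, T, U).
Split on Q. With Q = true, the clauses containing Q are satisfied and !Q drops from the rest; 2 of the 2^5 = 32 assignments to the other variables satisfy what remains.
With Q = false, by the same count on the reduced clause set, 4 assignments work.
(One model: P=F, Q=F, R=F, S=F, T=F, U=F.)
Total: 2 + 4 = 6.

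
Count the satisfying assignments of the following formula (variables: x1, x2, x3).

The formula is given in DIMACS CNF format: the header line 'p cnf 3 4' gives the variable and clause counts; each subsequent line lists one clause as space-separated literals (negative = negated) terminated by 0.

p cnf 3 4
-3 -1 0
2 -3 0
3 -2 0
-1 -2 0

3

There are 2^3 = 8 truth assignments over (x1, x2, x3).
Split on x2. With x2 = True, the clauses containing x2 are satisfied and ¬x2 drops from the rest; 1 of the 2^2 = 4 assignments to the other variables satisfy what remains.
With x2 = False, by the same count on the reduced clause set, 2 assignments work.
(One model: x1=F, x2=F, x3=F.)
Total: 1 + 2 = 3.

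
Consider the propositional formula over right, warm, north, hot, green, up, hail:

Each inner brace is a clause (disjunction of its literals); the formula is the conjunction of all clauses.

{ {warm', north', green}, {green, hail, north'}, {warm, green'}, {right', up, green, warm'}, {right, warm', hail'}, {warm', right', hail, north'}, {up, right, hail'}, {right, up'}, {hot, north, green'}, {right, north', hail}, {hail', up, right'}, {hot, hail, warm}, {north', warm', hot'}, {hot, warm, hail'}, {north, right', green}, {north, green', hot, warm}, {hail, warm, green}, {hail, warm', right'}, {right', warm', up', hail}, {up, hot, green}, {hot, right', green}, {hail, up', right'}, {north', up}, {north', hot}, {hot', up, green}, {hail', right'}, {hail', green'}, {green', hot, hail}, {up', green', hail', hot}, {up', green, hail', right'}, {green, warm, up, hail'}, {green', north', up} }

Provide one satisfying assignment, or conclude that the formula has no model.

Try warm = 1.
Try north = 0.
Try right = 0.
The clause (hail') is unit, so hail = 0.
The clause (up') is unit, so up = 0.
Try hot = 1.
The clause (green) is unit, so green = 1.
This assignment satisfies each clause.

right=0; warm=1; north=0; hot=1; green=1; up=0; hail=0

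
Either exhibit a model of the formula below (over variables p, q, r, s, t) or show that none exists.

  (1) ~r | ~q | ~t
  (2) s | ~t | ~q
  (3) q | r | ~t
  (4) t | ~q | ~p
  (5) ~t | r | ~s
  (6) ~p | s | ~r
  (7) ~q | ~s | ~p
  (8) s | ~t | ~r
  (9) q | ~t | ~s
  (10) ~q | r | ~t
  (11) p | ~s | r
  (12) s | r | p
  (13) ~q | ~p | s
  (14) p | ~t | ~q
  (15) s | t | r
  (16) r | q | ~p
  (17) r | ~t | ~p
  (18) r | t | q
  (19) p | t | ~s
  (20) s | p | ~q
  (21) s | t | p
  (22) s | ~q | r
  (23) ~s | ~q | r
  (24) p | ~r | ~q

p: 1,  q: 0,  r: 1,  s: 1,  t: 0

Suppose r = 1.
Suppose q = 0.
Suppose p = 1.
From the singleton clause (s), s = 1.
From the singleton clause (~t), t = 0.
All clauses are satisfied.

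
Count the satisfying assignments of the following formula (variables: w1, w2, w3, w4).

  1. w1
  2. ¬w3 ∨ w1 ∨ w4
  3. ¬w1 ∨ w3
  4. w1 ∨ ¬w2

4

There are 2^4 = 16 truth assignments over (w1, w2, w3, w4).
Check each against the 4 clauses (columns in the order w1, w2, w3, w4):
  F F F F  ✗ fails (w1)
  F F F T  ✗ fails (w1)
  F F T F  ✗ fails (w1)
  F F T T  ✗ fails (w1)
  F T F F  ✗ fails (w1)
  F T F T  ✗ fails (w1)
  F T T F  ✗ fails (w1)
  F T T T  ✗ fails (w1)
  T F F F  ✗ fails (¬w1 ∨ w3)
  T F F T  ✗ fails (¬w1 ∨ w3)
  T F T F  ✓ satisfies all
  T F T T  ✓ satisfies all
  T T F F  ✗ fails (¬w1 ∨ w3)
  T T F T  ✗ fails (¬w1 ∨ w3)
  T T T F  ✓ satisfies all
  T T T T  ✓ satisfies all
4 of the 16 rows are models.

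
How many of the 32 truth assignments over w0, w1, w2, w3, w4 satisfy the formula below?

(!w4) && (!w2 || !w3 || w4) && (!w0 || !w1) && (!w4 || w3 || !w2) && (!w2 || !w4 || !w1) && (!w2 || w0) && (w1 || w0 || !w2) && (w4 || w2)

There are 2^5 = 32 truth assignments over (w0, w1, w2, w3, w4).
Split on w3. With w3 = true, the clauses containing w3 are satisfied and !w3 drops from the rest; 0 of the 2^4 = 16 assignments to the other variables satisfy what remains.
With w3 = false, by the same count on the reduced clause set, 1 assignment works.
(One model: w0=T, w1=F, w2=T, w3=F, w4=F.)
Total: 0 + 1 = 1.

1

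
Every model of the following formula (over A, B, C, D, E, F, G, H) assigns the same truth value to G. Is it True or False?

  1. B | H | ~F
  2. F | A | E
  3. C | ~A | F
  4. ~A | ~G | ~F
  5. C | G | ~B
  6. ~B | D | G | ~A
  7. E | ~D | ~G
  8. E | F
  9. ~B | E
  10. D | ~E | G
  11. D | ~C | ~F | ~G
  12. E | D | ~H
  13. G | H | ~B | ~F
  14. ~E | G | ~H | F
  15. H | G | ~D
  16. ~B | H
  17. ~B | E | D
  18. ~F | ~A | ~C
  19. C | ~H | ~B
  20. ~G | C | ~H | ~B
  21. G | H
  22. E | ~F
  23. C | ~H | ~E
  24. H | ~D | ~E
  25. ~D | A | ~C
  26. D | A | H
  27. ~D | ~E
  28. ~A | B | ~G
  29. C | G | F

True

Suppose G = 0.
Unit clause (H) forces H = 1.
Try C = 1.
Try E = 1.
Unit clause (D) forces D = 1.
But (~D) is also a unit clause — contradiction.
Undo E and try E = 0.
Unit clause (F) forces F = 1.
But (~F) is also a unit clause — contradiction.
Neither E = 1 nor E = 0 works.
Undo C and try C = 0.
Unit clause (~B) forces B = 0.
Unit clause (~E) forces E = 0.
Unit clause (F) forces F = 1.
But (~F) is also a unit clause — contradiction.
Neither C = 1 nor C = 0 works.
So every satisfying assignment has G = True.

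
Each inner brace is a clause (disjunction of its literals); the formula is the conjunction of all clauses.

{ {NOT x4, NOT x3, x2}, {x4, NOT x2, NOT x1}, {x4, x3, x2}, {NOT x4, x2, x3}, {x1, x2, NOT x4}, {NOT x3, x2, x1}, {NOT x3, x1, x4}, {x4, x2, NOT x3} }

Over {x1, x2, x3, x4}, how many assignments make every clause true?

There are 2^4 = 16 truth assignments over (x1, x2, x3, x4).
Check each against the 8 clauses (columns in the order x1, x2, x3, x4):
  F F F F  ✗ fails (x4 OR x3 OR x2)
  F F F T  ✗ fails (NOT x4 OR x2 OR x3)
  F F T F  ✗ fails (NOT x3 OR x2 OR x1)
  F F T T  ✗ fails (NOT x4 OR NOT x3 OR x2)
  F T F F  ✓ satisfies all
  F T F T  ✓ satisfies all
  F T T F  ✗ fails (NOT x3 OR x1 OR x4)
  F T T T  ✓ satisfies all
  T F F F  ✗ fails (x4 OR x3 OR x2)
  T F F T  ✗ fails (NOT x4 OR x2 OR x3)
  T F T F  ✗ fails (x4 OR x2 OR NOT x3)
  T F T T  ✗ fails (NOT x4 OR NOT x3 OR x2)
  T T F F  ✗ fails (x4 OR NOT x2 OR NOT x1)
  T T F T  ✓ satisfies all
  T T T F  ✗ fails (x4 OR NOT x2 OR NOT x1)
  T T T T  ✓ satisfies all
5 of the 16 rows are models.

5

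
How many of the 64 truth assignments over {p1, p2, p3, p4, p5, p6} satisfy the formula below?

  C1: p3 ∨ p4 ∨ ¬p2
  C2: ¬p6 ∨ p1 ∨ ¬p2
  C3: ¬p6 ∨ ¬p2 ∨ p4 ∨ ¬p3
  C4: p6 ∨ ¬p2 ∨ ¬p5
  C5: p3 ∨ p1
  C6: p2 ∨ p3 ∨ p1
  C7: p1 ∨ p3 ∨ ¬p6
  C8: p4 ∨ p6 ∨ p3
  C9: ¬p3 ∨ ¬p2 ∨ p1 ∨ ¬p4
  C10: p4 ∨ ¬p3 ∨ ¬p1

There are 2^6 = 64 truth assignments over (p1, p2, p3, p4, p5, p6).
Split on p2. With p2 = True, the clauses containing p2 are satisfied and ¬p2 drops from the rest; 7 of the 2^5 = 32 assignments to the other variables satisfy what remains.
With p2 = False, by the same count on the reduced clause set, 18 assignments work.
Total: 7 + 18 = 25.

25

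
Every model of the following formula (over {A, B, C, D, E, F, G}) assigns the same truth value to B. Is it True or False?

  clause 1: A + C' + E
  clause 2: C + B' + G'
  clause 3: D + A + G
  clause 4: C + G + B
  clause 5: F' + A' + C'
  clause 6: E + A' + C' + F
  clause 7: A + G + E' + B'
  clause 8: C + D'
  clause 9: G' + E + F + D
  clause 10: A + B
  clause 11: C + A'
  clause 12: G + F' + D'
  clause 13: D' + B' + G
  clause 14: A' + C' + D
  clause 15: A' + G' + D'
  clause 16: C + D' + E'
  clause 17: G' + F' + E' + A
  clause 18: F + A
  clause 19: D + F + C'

False

Suppose B = 1.
Try C = 1.
Try A = 1.
The clause (F') is unit, so F = 0.
The clause (E) is unit, so E = 1.
The clause (D) is unit, so D = 1.
The clause (G) is unit, so G = 1.
That conflicts with the unit clause (G').
That branch fails; take A = 0 instead.
The clause (E) is unit, so E = 1.
The clause (G) is unit, so G = 1.
The clause (F') is unit, so F = 0.
That conflicts with the unit clause (F).
Neither A = 1 nor A = 0 works.
That branch fails; take C = 0 instead.
The clause (G') is unit, so G = 0.
The clause (D') is unit, so D = 0.
The clause (A) is unit, so A = 1.
That conflicts with the unit clause (A').
Neither C = 1 nor C = 0 works.
So every satisfying assignment has B = False.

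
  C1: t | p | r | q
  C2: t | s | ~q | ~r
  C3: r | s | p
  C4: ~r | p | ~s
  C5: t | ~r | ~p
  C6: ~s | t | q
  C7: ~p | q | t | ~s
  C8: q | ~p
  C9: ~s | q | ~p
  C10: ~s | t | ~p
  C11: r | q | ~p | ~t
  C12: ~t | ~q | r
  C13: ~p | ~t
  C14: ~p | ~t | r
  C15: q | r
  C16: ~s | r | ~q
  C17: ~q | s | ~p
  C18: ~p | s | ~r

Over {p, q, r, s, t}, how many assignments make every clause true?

There are 2^5 = 32 truth assignments over (p, q, r, s, t).
Split on q. With q = 1, the clauses containing q are satisfied and ~q drops from the rest; 1 of the 2^4 = 16 assignments to the other variables satisfy what remains.
With q = 0, by the same count on the reduced clause set, 2 assignments work.
(One model: p=F, q=F, r=T, s=F, t=F.)
Total: 1 + 2 = 3.

3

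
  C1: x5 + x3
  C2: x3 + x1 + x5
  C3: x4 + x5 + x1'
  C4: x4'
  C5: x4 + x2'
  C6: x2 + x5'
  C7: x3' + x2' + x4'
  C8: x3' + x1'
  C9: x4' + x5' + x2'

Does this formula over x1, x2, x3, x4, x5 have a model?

(x4') alone gives x4 = 0.
(x2') alone gives x2 = 0.
(x5') alone gives x5 = 0.
(x3) alone gives x3 = 1.
(x1') alone gives x1 = 0.
This assignment satisfies each clause.
A satisfying assignment: x1 ↦ 0, x2 ↦ 0, x3 ↦ 1, x4 ↦ 0, x5 ↦ 0.

Yes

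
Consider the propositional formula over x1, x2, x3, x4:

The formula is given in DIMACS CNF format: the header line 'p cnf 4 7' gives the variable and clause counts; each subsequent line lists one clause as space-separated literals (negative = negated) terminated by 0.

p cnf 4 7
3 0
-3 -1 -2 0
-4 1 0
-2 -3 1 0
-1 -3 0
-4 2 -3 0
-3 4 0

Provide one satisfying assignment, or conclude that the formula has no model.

From the singleton clause (x3), x3 = True.
From the singleton clause (¬x1), x1 = False.
From the singleton clause (¬x4), x4 = False.
But (x4) is also a unit clause — contradiction.

UNSATISFIABLE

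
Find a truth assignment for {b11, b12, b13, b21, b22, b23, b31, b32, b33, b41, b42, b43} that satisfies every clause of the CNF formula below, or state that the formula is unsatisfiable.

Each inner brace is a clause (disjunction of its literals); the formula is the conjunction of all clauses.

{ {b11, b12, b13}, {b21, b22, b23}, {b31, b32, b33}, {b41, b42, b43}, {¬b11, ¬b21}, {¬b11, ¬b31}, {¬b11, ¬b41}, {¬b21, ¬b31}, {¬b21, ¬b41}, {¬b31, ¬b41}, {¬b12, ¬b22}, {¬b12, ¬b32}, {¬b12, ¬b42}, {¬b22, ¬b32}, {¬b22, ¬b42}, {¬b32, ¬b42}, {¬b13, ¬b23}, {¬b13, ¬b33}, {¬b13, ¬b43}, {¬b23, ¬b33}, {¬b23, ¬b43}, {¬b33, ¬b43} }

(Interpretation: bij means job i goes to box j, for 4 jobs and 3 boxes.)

UNSATISFIABLE

Suppose b11 = False.
Suppose b12 = True.
Unit clause (¬b22) forces b22 = False.
Unit clause (¬b32) forces b32 = False.
Unit clause (¬b42) forces b42 = False.
Suppose b21 = True.
Unit clause (¬b31) forces b31 = False.
Unit clause (b33) forces b33 = True.
Unit clause (¬b41) forces b41 = False.
Unit clause (b43) forces b43 = True.
But (¬b43) is also a unit clause — contradiction.
Backtrack on b21: now try b21 = False.
Unit clause (b23) forces b23 = True.
Unit clause (¬b13) forces b13 = False.
Unit clause (¬b33) forces b33 = False.
Unit clause (b31) forces b31 = True.
Unit clause (¬b41) forces b41 = False.
Unit clause (b43) forces b43 = True.
But (¬b43) is also a unit clause — contradiction.
Neither b21 = True nor b21 = False works.
Backtrack on b12: now try b12 = False.
Unit clause (b13) forces b13 = True.
Unit clause (¬b23) forces b23 = False.
Unit clause (¬b33) forces b33 = False.
Unit clause (¬b43) forces b43 = False.
Suppose b21 = True.
Unit clause (¬b31) forces b31 = False.
Unit clause (b32) forces b32 = True.
Unit clause (¬b41) forces b41 = False.
Unit clause (b42) forces b42 = True.
But (¬b42) is also a unit clause — contradiction.
Backtrack on b21: now try b21 = False.
Unit clause (b22) forces b22 = True.
Unit clause (¬b32) forces b32 = False.
Unit clause (b31) forces b31 = True.
Unit clause (¬b41) forces b41 = False.
Unit clause (b42) forces b42 = True.
But (¬b42) is also a unit clause — contradiction.
Neither b21 = True nor b21 = False works.
Neither b12 = True nor b12 = False works.
Backtrack on b11: now try b11 = True.
Unit clause (¬b21) forces b21 = False.
Unit clause (¬b31) forces b31 = False.
Unit clause (¬b41) forces b41 = False.
Suppose b22 = True.
Unit clause (¬b12) forces b12 = False.
Unit clause (¬b32) forces b32 = False.
Unit clause (b33) forces b33 = True.
Unit clause (¬b42) forces b42 = False.
Unit clause (b43) forces b43 = True.
But (¬b43) is also a unit clause — contradiction.
Backtrack on b22: now try b22 = False.
Unit clause (b23) forces b23 = True.
Unit clause (¬b13) forces b13 = False.
Unit clause (¬b33) forces b33 = False.
Unit clause (b32) forces b32 = True.
Unit clause (¬b12) forces b12 = False.
Unit clause (¬b42) forces b42 = False.
Unit clause (b43) forces b43 = True.
But (¬b43) is also a unit clause — contradiction.
Neither b22 = True nor b22 = False works.
Neither b11 = True nor b11 = False works.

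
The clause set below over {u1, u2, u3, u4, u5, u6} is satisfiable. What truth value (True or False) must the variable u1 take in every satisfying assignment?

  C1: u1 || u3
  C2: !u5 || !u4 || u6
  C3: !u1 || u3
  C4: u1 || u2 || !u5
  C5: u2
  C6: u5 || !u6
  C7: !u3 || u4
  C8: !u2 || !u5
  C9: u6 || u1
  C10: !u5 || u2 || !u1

Suppose u1 = false.
From the singleton clause (u3), u3 = true.
From the singleton clause (u2), u2 = true.
From the singleton clause (u4), u4 = true.
From the singleton clause (!u5), u5 = false.
From the singleton clause (!u6), u6 = false.
Now (u6) is unsatisfied and unit — conflict.
So every satisfying assignment has u1 = True.

True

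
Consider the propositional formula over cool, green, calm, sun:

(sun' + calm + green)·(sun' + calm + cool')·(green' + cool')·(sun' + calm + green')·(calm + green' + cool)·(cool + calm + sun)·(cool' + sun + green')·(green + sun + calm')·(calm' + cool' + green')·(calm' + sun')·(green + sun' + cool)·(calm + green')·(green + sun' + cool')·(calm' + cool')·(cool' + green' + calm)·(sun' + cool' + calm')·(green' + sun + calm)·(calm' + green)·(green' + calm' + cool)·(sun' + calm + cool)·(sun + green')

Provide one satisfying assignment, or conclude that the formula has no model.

Try green = 0.
Unit clause (calm') forces calm = 0.
Unit clause (sun') forces sun = 0.
Unit clause (cool) forces cool = 1.
Every clause now holds.

cool: 1; green: 0; calm: 0; sun: 0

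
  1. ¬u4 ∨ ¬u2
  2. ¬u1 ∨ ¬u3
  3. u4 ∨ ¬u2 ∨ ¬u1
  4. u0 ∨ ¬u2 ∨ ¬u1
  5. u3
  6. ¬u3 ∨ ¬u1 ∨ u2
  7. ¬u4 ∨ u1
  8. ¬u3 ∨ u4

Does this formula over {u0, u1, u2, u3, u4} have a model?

No

(u3) alone gives u3 = True.
(¬u1) alone gives u1 = False.
(¬u4) alone gives u4 = False.
But (u4) is also a unit clause — contradiction.
No assignment satisfies every clause.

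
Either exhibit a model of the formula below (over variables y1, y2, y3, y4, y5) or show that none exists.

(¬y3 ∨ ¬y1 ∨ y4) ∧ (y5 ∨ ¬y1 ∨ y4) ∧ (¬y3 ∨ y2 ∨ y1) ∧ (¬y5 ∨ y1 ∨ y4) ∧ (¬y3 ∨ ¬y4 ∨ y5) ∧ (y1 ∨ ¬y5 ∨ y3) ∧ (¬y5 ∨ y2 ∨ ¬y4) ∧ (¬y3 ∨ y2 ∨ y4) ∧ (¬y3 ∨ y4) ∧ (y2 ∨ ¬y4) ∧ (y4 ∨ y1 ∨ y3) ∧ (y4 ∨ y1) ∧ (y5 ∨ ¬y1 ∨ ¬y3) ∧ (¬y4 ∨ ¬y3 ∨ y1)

Case y3 = False:
Case y1 = True:
Case y5 = True:
Case y2 = True:
No clause remains; y4 is free.

y1=True; y2=True; y3=False; y4=True; y5=True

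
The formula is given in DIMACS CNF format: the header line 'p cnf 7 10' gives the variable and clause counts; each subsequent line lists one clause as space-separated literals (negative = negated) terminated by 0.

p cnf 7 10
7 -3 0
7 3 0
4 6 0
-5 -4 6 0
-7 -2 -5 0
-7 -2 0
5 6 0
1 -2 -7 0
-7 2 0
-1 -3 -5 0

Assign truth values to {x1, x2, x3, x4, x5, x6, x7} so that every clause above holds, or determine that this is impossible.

UNSATISFIABLE

Try x7 = True.
The clause (¬x2) is unit, so x2 = False.
But (x2) is also a unit clause — contradiction.
Undo x7 and try x7 = False.
The clause (¬x3) is unit, so x3 = False.
But (x3) is also a unit clause — contradiction.
Neither x7 = True nor x7 = False works.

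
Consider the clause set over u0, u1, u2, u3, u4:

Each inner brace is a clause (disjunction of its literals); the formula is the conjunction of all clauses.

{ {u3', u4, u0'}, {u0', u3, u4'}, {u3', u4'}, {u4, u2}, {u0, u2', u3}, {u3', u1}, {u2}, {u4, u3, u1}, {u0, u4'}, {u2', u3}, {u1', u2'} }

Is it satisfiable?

Unsatisfiable

(u2) alone gives u2 = 1.
(u3) alone gives u3 = 1.
(u4') alone gives u4 = 0.
(u0') alone gives u0 = 0.
(u1) alone gives u1 = 1.
But (u1') is also a unit clause — contradiction.
No assignment satisfies every clause.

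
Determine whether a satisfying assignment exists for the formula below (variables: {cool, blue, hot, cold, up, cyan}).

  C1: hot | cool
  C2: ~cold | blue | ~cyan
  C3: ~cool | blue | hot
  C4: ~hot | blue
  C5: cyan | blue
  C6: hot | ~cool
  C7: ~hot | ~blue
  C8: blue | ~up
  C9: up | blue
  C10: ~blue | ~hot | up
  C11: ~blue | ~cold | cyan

Try hot = 1.
(blue) alone gives blue = 1.
That conflicts with the unit clause (~blue).
So hot must be the other value — set hot = 0.
(cool) alone gives cool = 1.
That conflicts with the unit clause (~cool).
Neither hot = 1 nor hot = 0 works.
No assignment satisfies every clause.

No, unsatisfiable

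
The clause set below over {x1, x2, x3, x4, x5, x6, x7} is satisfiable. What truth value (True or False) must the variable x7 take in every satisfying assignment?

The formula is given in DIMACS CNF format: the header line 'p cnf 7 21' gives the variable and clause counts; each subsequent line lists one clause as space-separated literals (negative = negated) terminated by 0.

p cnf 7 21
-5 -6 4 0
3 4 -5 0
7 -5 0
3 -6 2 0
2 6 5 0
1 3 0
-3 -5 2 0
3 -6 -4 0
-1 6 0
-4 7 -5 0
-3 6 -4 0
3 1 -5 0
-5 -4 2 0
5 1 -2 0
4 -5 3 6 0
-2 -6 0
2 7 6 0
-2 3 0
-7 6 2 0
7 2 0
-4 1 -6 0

Suppose x7 = False.
From the singleton clause (¬x5), x5 = False.
From the singleton clause (x2), x2 = True.
From the singleton clause (x1), x1 = True.
From the singleton clause (x6), x6 = True.
But (¬x6) is also a unit clause — contradiction.
So every satisfying assignment has x7 = True.

True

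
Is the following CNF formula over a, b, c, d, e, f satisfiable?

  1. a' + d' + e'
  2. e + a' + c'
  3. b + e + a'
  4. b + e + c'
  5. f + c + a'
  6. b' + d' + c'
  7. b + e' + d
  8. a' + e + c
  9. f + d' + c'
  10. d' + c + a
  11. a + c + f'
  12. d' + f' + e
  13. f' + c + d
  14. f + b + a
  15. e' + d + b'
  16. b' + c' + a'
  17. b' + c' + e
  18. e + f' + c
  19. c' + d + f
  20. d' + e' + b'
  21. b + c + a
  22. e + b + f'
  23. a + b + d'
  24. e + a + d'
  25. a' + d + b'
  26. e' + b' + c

Yes

Try a = 0.
Try d = 0.
Try b = 1.
(e') alone gives e = 0.
(c') alone gives c = 0.
(f') alone gives f = 0.
Every clause now holds.
A satisfying assignment: a: 0,  b: 1,  c: 0,  d: 0,  e: 0,  f: 0.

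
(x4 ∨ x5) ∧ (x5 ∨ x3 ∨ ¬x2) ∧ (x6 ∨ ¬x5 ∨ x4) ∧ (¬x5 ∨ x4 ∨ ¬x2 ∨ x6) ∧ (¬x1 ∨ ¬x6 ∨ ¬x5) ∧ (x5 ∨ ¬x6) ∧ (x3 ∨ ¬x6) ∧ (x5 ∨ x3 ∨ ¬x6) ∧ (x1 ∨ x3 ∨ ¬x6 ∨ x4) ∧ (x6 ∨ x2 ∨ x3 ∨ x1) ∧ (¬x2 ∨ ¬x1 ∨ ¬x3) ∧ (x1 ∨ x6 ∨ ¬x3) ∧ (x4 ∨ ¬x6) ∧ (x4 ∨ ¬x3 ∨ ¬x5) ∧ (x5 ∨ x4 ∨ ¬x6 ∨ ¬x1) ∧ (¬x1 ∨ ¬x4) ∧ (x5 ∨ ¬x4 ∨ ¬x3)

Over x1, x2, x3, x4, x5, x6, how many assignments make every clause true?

3

There are 2^6 = 64 truth assignments over (x1, x2, x3, x4, x5, x6).
Split on x4. With x4 = True, the clauses containing x4 are satisfied and ¬x4 drops from the rest; 3 of the 2^5 = 32 assignments to the other variables satisfy what remains.
With x4 = False, by the same count on the reduced clause set, 0 assignments work.
Total: 3 + 0 = 3.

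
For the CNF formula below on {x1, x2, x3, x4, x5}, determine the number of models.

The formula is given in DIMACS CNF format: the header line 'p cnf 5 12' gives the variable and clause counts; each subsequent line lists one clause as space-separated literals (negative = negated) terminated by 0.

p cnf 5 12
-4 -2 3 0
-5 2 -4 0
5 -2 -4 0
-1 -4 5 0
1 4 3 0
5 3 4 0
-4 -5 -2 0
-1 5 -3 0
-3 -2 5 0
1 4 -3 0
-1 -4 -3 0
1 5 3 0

There are 2^5 = 32 truth assignments over (x1, x2, x3, x4, x5).
Split on x4. With x4 = True, the clauses containing x4 are satisfied and ¬x4 drops from the rest; 1 of the 2^4 = 16 assignments to the other variables satisfy what remains.
With x4 = False, by the same count on the reduced clause set, 4 assignments work.
Total: 1 + 4 = 5.

5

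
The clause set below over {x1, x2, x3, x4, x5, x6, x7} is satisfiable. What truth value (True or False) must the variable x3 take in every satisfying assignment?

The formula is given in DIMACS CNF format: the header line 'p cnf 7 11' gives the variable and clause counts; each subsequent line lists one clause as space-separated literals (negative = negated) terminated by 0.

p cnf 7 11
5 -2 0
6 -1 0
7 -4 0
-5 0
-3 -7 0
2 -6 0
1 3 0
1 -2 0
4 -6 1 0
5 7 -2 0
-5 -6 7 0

Suppose x3 = False.
From the singleton clause (¬x5), x5 = False.
From the singleton clause (¬x2), x2 = False.
From the singleton clause (¬x6), x6 = False.
From the singleton clause (¬x1), x1 = False.
That conflicts with the unit clause (x1).
So every satisfying assignment has x3 = True.

True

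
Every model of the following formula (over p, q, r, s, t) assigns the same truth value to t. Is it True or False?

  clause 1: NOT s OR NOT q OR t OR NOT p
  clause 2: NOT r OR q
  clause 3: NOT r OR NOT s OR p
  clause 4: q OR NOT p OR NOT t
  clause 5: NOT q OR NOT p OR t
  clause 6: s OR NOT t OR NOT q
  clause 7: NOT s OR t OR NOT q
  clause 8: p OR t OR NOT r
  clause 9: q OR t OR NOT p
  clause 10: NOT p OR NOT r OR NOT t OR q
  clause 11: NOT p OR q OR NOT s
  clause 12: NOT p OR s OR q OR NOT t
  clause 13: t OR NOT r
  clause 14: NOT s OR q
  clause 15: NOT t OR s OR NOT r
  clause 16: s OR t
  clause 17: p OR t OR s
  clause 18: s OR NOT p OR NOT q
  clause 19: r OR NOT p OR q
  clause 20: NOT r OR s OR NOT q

Suppose t = false.
The clause (NOT r) is unit, so r = false.
The clause (s) is unit, so s = true.
The clause (NOT q) is unit, so q = false.
But (q) is also a unit clause — contradiction.
So every satisfying assignment has t = True.

True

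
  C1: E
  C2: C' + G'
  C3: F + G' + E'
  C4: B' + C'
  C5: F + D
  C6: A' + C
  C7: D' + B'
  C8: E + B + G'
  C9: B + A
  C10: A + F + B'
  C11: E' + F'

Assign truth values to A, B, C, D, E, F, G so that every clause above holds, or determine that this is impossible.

The clause (E) is unit, so E = 1.
The clause (F') is unit, so F = 0.
The clause (G') is unit, so G = 0.
The clause (D) is unit, so D = 1.
The clause (B') is unit, so B = 0.
The clause (A) is unit, so A = 1.
The clause (C) is unit, so C = 1.
Every clause now holds.

A: 1, B: 0, C: 1, D: 1, E: 1, F: 0, G: 0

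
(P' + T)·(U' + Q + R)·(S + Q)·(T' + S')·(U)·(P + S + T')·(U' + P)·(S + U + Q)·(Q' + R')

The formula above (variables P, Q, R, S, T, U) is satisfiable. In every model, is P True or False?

Suppose P = 0.
The clause (U) is unit, so U = 1.
That conflicts with the unit clause (U').
So every satisfying assignment has P = True.

True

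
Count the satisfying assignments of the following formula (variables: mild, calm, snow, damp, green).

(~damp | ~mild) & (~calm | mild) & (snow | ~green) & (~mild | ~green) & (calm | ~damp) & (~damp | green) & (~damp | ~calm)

7

There are 2^5 = 32 truth assignments over (mild, calm, snow, damp, green).
Split on calm. With calm = 1, the clauses containing calm are satisfied and ~calm drops from the rest; 2 of the 2^4 = 16 assignments to the other variables satisfy what remains.
With calm = 0, by the same count on the reduced clause set, 5 assignments work.
(One model: mild=F, calm=F, snow=F, damp=F, green=F.)
Total: 2 + 5 = 7.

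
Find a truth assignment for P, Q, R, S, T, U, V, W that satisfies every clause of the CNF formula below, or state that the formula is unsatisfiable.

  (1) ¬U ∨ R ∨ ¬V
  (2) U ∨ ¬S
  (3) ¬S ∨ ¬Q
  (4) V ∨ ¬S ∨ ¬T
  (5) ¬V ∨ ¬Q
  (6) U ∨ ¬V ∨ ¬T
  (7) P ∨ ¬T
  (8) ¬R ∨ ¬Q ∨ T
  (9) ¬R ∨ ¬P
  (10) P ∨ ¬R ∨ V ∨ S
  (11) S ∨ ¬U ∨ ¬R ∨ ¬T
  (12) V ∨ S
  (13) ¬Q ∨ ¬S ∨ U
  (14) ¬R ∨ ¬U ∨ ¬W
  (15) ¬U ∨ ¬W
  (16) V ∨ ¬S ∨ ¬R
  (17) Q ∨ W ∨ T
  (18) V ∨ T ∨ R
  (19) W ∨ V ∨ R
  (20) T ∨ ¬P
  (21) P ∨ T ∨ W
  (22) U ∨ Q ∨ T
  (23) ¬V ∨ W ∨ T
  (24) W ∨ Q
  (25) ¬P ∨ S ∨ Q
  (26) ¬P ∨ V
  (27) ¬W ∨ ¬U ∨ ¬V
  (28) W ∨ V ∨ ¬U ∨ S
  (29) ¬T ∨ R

Suppose U = True.
From the singleton clause (¬W), W = False.
From the singleton clause (Q), Q = True.
From the singleton clause (¬S), S = False.
From the singleton clause (¬V), V = False.
Now (V) is unsatisfied and unit — conflict.
So U must be the other value — set U = False.
From the singleton clause (¬S), S = False.
From the singleton clause (V), V = True.
From the singleton clause (¬Q), Q = False.
From the singleton clause (¬T), T = False.
Now (T) is unsatisfied and unit — conflict.
Neither U = True nor U = False works.

UNSATISFIABLE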